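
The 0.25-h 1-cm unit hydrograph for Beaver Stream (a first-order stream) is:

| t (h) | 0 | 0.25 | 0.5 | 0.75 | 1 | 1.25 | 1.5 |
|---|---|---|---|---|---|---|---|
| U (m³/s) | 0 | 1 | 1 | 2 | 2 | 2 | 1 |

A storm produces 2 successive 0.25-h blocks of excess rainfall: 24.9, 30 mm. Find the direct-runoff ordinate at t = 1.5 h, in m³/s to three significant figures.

By discrete convolution, Q_j = Σ (P_i / 10 mm) · U_{j−i}.
At t = 1.5 h (j=6): Q = (24.9/10)·1 + (30/10)·2 = 8.49 m³/s.

Q ≈ 8.49 m³/s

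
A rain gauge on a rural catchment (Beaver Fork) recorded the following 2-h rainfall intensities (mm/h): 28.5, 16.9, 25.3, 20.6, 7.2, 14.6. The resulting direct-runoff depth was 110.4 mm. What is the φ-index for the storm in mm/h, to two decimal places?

Only the 5 blocks with intensity above φ contribute runoff: 28.5, 16.9, 25.3, 20.6, 14.6 mm/h.
Σ(I−φ)·Δt = d  ⇒  (28.5+16.9+25.3+20.6+14.6 − 5φ)·2 = 110.4
φ = (105.9 − 110.4/2) / 5 = 10.14 mm/h.

φ ≈ 10.14 mm/h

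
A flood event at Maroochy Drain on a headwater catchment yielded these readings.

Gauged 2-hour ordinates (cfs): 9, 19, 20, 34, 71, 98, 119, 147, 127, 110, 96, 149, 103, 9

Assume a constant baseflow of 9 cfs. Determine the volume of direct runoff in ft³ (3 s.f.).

V ≈ 7.09 × 10^6 ft³

Direct-runoff ordinates (Q − Q_b): 0.0, 10.0, 11.0, 25.0, 62.0, 89.0, 110.0, 138.0, 118.0, 101.0, 87.0, 140.0, 94.0, 0.0 cfs.
ΣQ_DR = 985.0 cfs.
With Δt = 2 h = 7200 s, V = ΣQ_DR · Δt = 985.0 × 7200 = 7.09 × 10^6 ft³.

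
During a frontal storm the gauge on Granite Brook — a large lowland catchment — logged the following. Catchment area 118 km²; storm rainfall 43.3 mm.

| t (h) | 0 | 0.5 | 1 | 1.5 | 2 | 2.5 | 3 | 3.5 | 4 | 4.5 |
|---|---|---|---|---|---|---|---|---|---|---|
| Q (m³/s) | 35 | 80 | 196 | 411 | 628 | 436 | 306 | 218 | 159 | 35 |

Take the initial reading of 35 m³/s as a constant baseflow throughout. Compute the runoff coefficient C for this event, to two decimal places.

C ≈ 0.76

ΣQ_DR = 2154 m³/s; V = ΣQ_DR·Δt = 3.877 × 10^6 m³.
Runoff depth d = V / A = 32.86 mm.
C = d / P = 32.86 / 43.3 = 0.76.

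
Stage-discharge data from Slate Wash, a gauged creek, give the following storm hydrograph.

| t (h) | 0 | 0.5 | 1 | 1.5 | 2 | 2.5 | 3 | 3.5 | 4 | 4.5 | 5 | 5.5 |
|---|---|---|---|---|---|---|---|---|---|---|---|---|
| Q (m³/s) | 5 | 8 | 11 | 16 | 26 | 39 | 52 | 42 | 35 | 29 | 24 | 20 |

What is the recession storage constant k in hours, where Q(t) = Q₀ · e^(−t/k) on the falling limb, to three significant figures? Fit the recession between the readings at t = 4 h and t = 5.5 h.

k ≈ 2.68 h

On the falling limb, Q drops from 35 to 20 m³/s between t = 4 h and t = 5.5 h (Δt = 1.5 h).
k = −Δt / ln(Q₂/Q₁) = −1.5 / ln(20/35) = 2.68 h.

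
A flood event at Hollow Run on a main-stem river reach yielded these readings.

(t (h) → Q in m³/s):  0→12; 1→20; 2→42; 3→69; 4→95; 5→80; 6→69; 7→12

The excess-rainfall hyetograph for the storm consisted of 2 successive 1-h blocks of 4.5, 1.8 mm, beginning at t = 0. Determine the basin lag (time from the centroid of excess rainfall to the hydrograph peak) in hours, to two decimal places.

Centroid of excess rainfall: t_c = Σ P_i·t̄_i / ΣP_i = 0.7857 h (block centres at 0.5, 1.5 h).
Hydrograph peak occurs at t = 4 h, so basin lag t_L = 4 − 0.7857 = 3.21 h.

t_L ≈ 3.21 h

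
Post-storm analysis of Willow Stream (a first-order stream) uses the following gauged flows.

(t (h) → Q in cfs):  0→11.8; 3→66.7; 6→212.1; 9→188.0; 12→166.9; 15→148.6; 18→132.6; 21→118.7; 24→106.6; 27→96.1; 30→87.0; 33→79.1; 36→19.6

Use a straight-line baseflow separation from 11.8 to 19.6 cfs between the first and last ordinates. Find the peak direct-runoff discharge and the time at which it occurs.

Subtracting baseflow gives direct-runoff ordinates: 0.00, 54.25, 199.00, 174.25, 152.50, 133.55, 116.90, 102.35, 89.60, 78.45, 68.70, 60.15, 0.00 cfs.
The maximum is 199.00 cfs, occurring at the reading for t = 6 h.

Q_p = 199.00 cfs at t = 6 h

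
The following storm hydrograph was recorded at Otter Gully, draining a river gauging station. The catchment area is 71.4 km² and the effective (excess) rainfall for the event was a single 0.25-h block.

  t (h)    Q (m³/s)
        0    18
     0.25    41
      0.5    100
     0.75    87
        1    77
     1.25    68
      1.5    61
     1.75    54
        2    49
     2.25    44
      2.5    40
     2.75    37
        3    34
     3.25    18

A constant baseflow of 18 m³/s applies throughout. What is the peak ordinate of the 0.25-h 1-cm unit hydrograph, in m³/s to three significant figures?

Direct runoff: 0.0, 23.0, 82.0, 69.0, 59.0, 50.0, 43.0, 36.0, 31.0, 26.0, 22.0, 19.0, 16.0, 0.0 m³/s; ΣQ_DR = 476.0 m³/s, peak = 82.0 m³/s.
Runoff depth d = ΣQ_DR·Δt / A = 476.0 × 900 / (71.4 km²) = 6.000 mm.
The 1-cm UH is the DRH scaled by (10 mm)/d, so U_p = 82.0 × 10/6.000 = 137 m³/s.

U_p ≈ 137 m³/s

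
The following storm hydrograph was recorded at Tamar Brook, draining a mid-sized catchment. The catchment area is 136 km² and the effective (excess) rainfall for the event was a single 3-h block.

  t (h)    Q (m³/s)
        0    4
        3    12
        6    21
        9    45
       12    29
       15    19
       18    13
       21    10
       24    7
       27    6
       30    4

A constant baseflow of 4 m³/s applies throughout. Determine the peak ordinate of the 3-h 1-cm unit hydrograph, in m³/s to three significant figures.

Direct runoff: 0.0, 8.0, 17.0, 41.0, 25.0, 15.0, 9.0, 6.0, 3.0, 2.0, 0.0 m³/s; ΣQ_DR = 126.0 m³/s, peak = 41.0 m³/s.
Runoff depth d = ΣQ_DR·Δt / A = 126.0 × 10800 / (136 km²) = 10.01 mm.
The 1-cm UH is the DRH scaled by (10 mm)/d, so U_p = 41.0 × 10/10.01 = 41.0 m³/s.

U_p ≈ 41.0 m³/s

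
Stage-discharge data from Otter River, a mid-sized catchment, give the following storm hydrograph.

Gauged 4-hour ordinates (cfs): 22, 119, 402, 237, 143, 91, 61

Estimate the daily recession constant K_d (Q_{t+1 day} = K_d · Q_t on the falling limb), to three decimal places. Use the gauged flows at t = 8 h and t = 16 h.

K_d ≈ 0.045

Between t = 8 h and t = 16 h the flow falls from 402 to 143 cfs over 2×4 h = 8 h.
Per-interval ratio K = (143/402)^(1/2) = 0.5964; K_d = K^(24/4) = 0.045.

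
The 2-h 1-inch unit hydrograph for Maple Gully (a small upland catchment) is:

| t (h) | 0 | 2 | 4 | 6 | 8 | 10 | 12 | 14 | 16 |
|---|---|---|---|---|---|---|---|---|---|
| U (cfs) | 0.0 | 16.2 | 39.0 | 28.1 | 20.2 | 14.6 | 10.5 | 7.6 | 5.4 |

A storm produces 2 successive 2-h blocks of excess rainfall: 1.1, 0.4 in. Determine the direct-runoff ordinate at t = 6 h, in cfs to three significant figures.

Q ≈ 46.5 cfs

By discrete convolution, Q_j = Σ (P_i / 1 in) · U_{j−i}.
At t = 6 h (j=3): Q = (1.1/1)·28.1 + (0.4/1)·39.0 = 46.5 cfs.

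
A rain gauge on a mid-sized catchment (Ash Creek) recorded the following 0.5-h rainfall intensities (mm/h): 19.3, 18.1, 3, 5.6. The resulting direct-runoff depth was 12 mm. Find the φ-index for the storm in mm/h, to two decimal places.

Only the 2 blocks with intensity above φ contribute runoff: 19.3, 18.1 mm/h.
Σ(I−φ)·Δt = d  ⇒  (19.3+18.1 − 2φ)·0.5 = 12
φ = (37.40 − 12/0.5) / 2 = 6.70 mm/h.

φ ≈ 6.70 mm/h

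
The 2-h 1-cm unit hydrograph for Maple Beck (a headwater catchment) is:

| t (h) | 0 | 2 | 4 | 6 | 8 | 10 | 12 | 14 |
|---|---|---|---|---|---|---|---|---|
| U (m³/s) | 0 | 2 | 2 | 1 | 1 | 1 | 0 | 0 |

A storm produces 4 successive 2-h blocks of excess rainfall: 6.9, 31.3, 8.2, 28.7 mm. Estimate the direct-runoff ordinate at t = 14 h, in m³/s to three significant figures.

By discrete convolution, Q_j = Σ (P_i / 10 mm) · U_{j−i}.
At t = 14 h (j=7): Q = (6.9/10)·0 + (31.3/10)·0 + (8.2/10)·1 + (28.7/10)·1 = 3.69 m³/s.

Q ≈ 3.69 m³/s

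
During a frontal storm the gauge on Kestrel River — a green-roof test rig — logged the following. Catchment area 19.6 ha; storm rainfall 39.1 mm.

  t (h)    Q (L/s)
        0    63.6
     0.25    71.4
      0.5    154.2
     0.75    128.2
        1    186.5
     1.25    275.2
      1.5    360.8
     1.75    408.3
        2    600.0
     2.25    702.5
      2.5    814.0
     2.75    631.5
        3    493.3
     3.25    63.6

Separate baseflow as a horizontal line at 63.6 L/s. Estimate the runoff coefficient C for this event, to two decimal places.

ΣQ_DR = 4063 L/s; V = ΣQ_DR·Δt = 3.656 × 10^6 L.
Runoff depth d = V / A = 18.66 mm.
C = d / P = 18.66 / 39.1 = 0.48.

C ≈ 0.48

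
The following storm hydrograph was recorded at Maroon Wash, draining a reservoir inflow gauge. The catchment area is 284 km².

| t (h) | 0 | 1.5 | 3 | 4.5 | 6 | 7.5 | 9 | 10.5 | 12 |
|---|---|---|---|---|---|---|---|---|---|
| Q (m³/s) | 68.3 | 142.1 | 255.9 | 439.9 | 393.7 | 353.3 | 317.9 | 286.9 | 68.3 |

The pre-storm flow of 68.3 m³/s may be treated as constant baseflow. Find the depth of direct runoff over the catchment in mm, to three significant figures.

d ≈ 32.5 mm

Direct runoff: 0.0, 73.8, 187.6, 371.6, 325.4, 285.0, 249.6, 218.6, 0.0 m³/s; ΣQ_DR = 1712 m³/s.
V = ΣQ_DR · Δt = 1712 × 5400 s = 9.243 × 10^6 m³.
Over A = 284 km², depth = V / A = 32.5 mm.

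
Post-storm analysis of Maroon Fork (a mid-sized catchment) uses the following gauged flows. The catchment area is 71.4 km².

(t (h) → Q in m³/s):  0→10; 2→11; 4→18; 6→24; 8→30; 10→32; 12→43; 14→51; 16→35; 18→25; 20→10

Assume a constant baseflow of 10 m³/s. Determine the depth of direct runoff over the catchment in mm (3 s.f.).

d ≈ 18.1 mm

Direct runoff: 0.0, 1.0, 8.0, 14.0, 20.0, 22.0, 33.0, 41.0, 25.0, 15.0, 0.0 m³/s; ΣQ_DR = 179.0 m³/s.
V = ΣQ_DR · Δt = 179.0 × 7200 s = 1.289 × 10^6 m³.
Over A = 71.4 km², depth = V / A = 18.1 mm.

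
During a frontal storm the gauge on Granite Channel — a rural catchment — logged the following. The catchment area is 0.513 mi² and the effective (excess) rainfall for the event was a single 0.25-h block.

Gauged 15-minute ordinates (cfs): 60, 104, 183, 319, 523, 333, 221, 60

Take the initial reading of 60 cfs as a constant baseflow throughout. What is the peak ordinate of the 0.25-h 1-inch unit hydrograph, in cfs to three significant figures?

Direct runoff: 0.0, 44.0, 123.0, 259.0, 463.0, 273.0, 161.0, 0.0 cfs; ΣQ_DR = 1323 cfs, peak = 463.0 cfs.
Runoff depth d = ΣQ_DR·Δt / A = 1323 × 900 / (0.513 mi²) = 0.9991 in.
The 1-inch UH is the DRH scaled by (1 in)/d, so U_p = 463.0 × 1/0.9991 = 463 cfs.

U_p ≈ 463 cfs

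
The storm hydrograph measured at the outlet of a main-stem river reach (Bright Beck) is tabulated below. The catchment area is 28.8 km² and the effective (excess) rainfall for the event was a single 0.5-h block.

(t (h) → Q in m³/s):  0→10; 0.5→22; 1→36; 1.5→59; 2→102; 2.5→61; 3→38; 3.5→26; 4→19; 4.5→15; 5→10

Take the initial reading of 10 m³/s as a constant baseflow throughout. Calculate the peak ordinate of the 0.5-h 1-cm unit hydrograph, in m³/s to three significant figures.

Direct runoff: 0.0, 12.0, 26.0, 49.0, 92.0, 51.0, 28.0, 16.0, 9.0, 5.0, 0.0 m³/s; ΣQ_DR = 288.0 m³/s, peak = 92.0 m³/s.
Runoff depth d = ΣQ_DR·Δt / A = 288.0 × 1800 / (28.8 km²) = 18.00 mm.
The 1-cm UH is the DRH scaled by (10 mm)/d, so U_p = 92.0 × 10/18.00 = 51.1 m³/s.

U_p ≈ 51.1 m³/s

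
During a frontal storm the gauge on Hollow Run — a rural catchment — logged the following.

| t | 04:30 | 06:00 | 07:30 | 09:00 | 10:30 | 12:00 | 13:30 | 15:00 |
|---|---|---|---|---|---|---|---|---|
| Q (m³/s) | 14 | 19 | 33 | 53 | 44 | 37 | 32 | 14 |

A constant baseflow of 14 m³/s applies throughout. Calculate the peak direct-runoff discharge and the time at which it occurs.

Q_p = 39.0 m³/s at t = 09:00

Subtracting baseflow gives direct-runoff ordinates: 0.0, 5.0, 19.0, 39.0, 30.0, 23.0, 18.0, 0.0 m³/s.
The maximum is 39.0 m³/s, occurring at the reading for t = 09:00.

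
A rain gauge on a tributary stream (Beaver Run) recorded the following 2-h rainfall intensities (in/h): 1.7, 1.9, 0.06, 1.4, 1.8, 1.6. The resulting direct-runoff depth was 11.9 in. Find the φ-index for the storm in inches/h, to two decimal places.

φ ≈ 0.49 in/h

Only the 5 blocks with intensity above φ contribute runoff: 1.7, 1.9, 1.4, 1.8, 1.6 in/h.
Σ(I−φ)·Δt = d  ⇒  (1.7+1.9+1.4+1.8+1.6 − 5φ)·2 = 11.9
φ = (8.400 − 11.9/2) / 5 = 0.49 in/h.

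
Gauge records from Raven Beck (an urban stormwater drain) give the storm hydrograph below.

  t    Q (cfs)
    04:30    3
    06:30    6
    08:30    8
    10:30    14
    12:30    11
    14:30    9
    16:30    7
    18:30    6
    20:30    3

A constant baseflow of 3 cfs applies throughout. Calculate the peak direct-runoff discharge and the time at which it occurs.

Subtracting baseflow gives direct-runoff ordinates: 0.0, 3.0, 5.0, 11.0, 8.0, 6.0, 4.0, 3.0, 0.0 cfs.
The maximum is 11.0 cfs, occurring at the reading for t = 10:30.

Q_p = 11.0 cfs at t = 10:30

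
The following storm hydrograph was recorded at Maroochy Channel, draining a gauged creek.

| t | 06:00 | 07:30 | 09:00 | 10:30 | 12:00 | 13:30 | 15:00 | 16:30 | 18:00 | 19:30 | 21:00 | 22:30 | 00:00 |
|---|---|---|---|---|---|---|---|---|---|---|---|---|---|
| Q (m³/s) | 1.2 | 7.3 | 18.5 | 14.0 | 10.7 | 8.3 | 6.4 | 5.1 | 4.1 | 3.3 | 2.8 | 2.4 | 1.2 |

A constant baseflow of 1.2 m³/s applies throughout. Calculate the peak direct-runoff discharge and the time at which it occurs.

Q_p = 17.3 m³/s at t = 09:00

Subtracting baseflow gives direct-runoff ordinates: 0.0, 6.1, 17.3, 12.8, 9.5, 7.1, 5.2, 3.9, 2.9, 2.1, 1.6, 1.2, 0.0 m³/s.
The maximum is 17.3 m³/s, occurring at the reading for t = 09:00.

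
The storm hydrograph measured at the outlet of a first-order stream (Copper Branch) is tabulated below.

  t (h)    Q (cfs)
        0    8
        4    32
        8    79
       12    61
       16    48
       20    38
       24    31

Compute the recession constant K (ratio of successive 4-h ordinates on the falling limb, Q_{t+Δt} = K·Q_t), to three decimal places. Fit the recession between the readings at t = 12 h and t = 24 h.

Using the recession-limb readings at t = 12 h and t = 24 h: Q falls from 61 to 31 cfs over 3 intervals.
K = (Q₂/Q₁)^(1/3) = (31/61)^(1/3) = 0.798.

K ≈ 0.798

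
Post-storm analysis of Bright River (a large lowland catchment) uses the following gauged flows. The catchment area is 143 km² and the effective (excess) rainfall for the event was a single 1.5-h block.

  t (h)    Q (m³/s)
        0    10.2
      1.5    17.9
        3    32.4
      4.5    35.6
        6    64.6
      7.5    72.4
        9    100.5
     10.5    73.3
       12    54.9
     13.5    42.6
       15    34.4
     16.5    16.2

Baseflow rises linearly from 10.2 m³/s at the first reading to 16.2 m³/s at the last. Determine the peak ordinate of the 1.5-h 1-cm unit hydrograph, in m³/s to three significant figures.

U_p ≈ 58.1 m³/s

Direct runoff: 0.00, 7.15, 21.11, 23.76, 52.22, 59.47, 87.03, 59.28, 40.34, 27.49, 18.75, 0.00 m³/s; ΣQ_DR = 396.6 m³/s, peak = 87.03 m³/s.
Runoff depth d = ΣQ_DR·Δt / A = 396.6 × 5400 / (143 km²) = 14.98 mm.
The 1-cm UH is the DRH scaled by (10 mm)/d, so U_p = 87.03 × 10/14.98 = 58.1 m³/s.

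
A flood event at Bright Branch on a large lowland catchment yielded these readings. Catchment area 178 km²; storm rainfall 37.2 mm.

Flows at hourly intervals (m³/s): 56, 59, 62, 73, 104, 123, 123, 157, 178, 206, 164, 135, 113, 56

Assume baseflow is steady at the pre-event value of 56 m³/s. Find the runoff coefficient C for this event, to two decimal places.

C ≈ 0.45

ΣQ_DR = 825.0 m³/s; V = ΣQ_DR·Δt = 2.970 × 10^6 m³.
Runoff depth d = V / A = 16.69 mm.
C = d / P = 16.69 / 37.2 = 0.45.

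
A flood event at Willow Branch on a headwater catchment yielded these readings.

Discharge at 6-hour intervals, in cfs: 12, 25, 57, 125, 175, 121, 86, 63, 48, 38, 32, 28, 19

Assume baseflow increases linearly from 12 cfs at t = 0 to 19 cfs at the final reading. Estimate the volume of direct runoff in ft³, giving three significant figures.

Direct-runoff ordinates (Q − Q_b): 0.00, 12.42, 43.83, 111.25, 160.67, 106.08, 70.50, 46.92, 31.33, 20.75, 14.17, 9.58, 0.00 cfs.
ΣQ_DR = 627.5 cfs.
With Δt = 6 h = 21600 s, V = ΣQ_DR · Δt = 627.5 × 21600 = 1.36 × 10^7 ft³.

V ≈ 1.36 × 10^7 ft³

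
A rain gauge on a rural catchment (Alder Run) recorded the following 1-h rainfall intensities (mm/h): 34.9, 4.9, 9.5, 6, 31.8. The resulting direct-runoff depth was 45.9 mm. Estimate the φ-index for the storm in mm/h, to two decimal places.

Only the 2 blocks with intensity above φ contribute runoff: 34.9, 31.8 mm/h.
Σ(I−φ)·Δt = d  ⇒  (34.9+31.8 − 2φ)·1 = 45.9
φ = (66.70 − 45.9/1) / 2 = 10.40 mm/h.

φ ≈ 10.40 mm/h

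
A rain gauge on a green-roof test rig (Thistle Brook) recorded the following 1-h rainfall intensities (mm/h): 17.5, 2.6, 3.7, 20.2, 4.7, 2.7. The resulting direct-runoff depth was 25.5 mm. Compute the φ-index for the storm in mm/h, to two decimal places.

Only the 2 blocks with intensity above φ contribute runoff: 17.5, 20.2 mm/h.
Σ(I−φ)·Δt = d  ⇒  (17.5+20.2 − 2φ)·1 = 25.5
φ = (37.70 − 25.5/1) / 2 = 6.10 mm/h.

φ ≈ 6.10 mm/h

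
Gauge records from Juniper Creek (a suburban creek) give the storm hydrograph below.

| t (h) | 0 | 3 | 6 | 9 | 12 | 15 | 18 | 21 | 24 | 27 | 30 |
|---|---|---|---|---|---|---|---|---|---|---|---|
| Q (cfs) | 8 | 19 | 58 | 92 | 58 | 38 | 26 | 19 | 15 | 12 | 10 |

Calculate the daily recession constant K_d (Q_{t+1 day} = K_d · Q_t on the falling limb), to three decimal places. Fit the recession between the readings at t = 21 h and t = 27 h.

Between t = 21 h and t = 27 h the flow falls from 19 to 12 cfs over 2×3 h = 6 h.
Per-interval ratio K = (12/19)^(1/2) = 0.7947; K_d = K^(24/3) = 0.159.

K_d ≈ 0.159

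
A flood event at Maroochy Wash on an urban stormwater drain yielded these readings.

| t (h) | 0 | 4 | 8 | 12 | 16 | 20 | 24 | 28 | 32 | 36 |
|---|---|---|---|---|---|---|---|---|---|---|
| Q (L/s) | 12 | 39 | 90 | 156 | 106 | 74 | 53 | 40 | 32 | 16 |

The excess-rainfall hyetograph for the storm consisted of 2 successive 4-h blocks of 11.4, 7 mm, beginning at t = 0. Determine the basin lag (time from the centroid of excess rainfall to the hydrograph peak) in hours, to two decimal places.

t_L ≈ 8.48 h

Centroid of excess rainfall: t_c = Σ P_i·t̄_i / ΣP_i = 3.5217 h (block centres at 2, 6 h).
Hydrograph peak occurs at t = 12 h, so basin lag t_L = 12 − 3.5217 = 8.48 h.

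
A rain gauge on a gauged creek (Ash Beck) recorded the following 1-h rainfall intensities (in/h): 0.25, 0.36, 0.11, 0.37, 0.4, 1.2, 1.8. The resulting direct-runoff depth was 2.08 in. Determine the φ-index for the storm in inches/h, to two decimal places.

Only the 2 blocks with intensity above φ contribute runoff: 1.2, 1.8 in/h.
Σ(I−φ)·Δt = d  ⇒  (1.2+1.8 − 2φ)·1 = 2.08
φ = (3.000 − 2.08/1) / 2 = 0.46 in/h.

φ ≈ 0.46 in/h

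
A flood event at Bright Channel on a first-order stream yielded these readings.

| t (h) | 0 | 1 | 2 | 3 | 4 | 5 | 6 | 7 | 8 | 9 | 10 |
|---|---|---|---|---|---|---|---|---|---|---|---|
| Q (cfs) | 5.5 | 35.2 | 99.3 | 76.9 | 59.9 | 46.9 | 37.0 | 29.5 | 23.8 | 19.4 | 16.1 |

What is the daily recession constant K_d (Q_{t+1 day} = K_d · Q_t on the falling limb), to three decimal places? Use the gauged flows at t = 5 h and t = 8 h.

K_d ≈ 0.004

Between t = 5 h and t = 8 h the flow falls from 46.9 to 23.8 cfs over 3×1 h = 3 h.
Per-interval ratio K = (23.8/46.9)^(1/3) = 0.7976; K_d = K^(24/1) = 0.004.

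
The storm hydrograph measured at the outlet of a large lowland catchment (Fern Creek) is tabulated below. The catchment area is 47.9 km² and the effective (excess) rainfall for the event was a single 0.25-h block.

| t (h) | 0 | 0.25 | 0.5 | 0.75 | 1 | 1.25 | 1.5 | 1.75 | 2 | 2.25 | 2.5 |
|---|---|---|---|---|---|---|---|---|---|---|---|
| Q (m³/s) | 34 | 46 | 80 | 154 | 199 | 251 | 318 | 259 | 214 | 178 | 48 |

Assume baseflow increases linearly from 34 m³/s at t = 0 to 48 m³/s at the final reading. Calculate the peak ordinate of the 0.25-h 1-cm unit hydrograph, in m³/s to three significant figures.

U_p ≈ 110 m³/s

Direct runoff: 0.00, 10.60, 43.20, 115.80, 159.40, 210.00, 275.60, 215.20, 168.80, 131.40, 0.00 m³/s; ΣQ_DR = 1330 m³/s, peak = 275.60 m³/s.
Runoff depth d = ΣQ_DR·Δt / A = 1330 × 900 / (47.9 km²) = 24.99 mm.
The 1-cm UH is the DRH scaled by (10 mm)/d, so U_p = 275.60 × 10/24.99 = 110 m³/s.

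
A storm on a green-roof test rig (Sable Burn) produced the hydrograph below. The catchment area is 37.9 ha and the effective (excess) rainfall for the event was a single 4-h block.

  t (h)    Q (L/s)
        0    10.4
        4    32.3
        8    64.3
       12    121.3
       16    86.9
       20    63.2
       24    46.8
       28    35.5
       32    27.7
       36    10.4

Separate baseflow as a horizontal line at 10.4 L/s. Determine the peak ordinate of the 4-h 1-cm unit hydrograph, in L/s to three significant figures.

U_p ≈ 73.9 L/s

Direct runoff: 0.0, 21.9, 53.9, 110.9, 76.5, 52.8, 36.4, 25.1, 17.3, 0.0 L/s; ΣQ_DR = 394.8 L/s, peak = 110.9 L/s.
Runoff depth d = ΣQ_DR·Δt / A = 394.8 × 14400 / (37.9 ha) = 15.00 mm.
The 1-cm UH is the DRH scaled by (10 mm)/d, so U_p = 110.9 × 10/15.00 = 73.9 L/s.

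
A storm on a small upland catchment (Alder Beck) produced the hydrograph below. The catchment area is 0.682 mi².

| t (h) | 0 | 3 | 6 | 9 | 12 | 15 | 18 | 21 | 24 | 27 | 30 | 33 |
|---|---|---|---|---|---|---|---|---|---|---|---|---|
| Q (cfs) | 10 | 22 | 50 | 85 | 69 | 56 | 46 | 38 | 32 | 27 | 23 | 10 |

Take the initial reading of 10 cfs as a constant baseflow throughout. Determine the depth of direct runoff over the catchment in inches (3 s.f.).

Direct runoff: 0.0, 12.0, 40.0, 75.0, 59.0, 46.0, 36.0, 28.0, 22.0, 17.0, 13.0, 0.0 cfs; ΣQ_DR = 348.0 cfs.
V = ΣQ_DR · Δt = 348.0 × 10800 s = 3.758 × 10^6 ft³.
Over A = 0.682 mi², depth = V / A = 2.37 in.

d ≈ 2.37 in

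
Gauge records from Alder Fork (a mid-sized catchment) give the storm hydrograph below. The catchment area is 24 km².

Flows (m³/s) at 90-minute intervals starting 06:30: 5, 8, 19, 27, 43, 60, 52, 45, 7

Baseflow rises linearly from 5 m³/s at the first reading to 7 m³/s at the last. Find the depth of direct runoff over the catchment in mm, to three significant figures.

Direct runoff: 0.00, 2.75, 13.50, 21.25, 37.00, 53.75, 45.50, 38.25, 0.00 m³/s; ΣQ_DR = 212.0 m³/s.
V = ΣQ_DR · Δt = 212.0 × 5400 s = 1.145 × 10^6 m³.
Over A = 24 km², depth = V / A = 47.7 mm.

d ≈ 47.7 mm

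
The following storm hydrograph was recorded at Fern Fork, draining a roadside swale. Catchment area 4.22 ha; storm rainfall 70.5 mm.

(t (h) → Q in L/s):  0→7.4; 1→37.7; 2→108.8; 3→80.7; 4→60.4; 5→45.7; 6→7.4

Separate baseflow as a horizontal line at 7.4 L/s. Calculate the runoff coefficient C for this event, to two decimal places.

C ≈ 0.36

ΣQ_DR = 296.3 L/s; V = ΣQ_DR·Δt = 1.067 × 10^6 L.
Runoff depth d = V / A = 25.28 mm.
C = d / P = 25.28 / 70.5 = 0.36.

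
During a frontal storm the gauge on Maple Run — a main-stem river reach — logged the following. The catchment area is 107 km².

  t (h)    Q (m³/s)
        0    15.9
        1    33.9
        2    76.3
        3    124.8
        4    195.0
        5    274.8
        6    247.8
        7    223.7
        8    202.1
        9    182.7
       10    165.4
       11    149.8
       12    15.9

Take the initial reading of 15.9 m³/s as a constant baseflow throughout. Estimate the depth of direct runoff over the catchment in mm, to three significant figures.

d ≈ 57.2 mm

Direct runoff: 0.0, 18.0, 60.4, 108.9, 179.1, 258.9, 231.9, 207.8, 186.2, 166.8, 149.5, 133.9, 0.0 m³/s; ΣQ_DR = 1701 m³/s.
V = ΣQ_DR · Δt = 1701 × 3600 s = 6.125 × 10^6 m³.
Over A = 107 km², depth = V / A = 57.2 mm.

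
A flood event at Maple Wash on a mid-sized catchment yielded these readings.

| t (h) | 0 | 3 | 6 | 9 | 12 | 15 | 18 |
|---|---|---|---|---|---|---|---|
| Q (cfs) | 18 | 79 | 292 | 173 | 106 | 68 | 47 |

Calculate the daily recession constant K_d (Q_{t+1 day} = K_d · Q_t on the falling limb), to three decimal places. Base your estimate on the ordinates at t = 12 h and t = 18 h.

K_d ≈ 0.039

Between t = 12 h and t = 18 h the flow falls from 106 to 47 cfs over 2×3 h = 6 h.
Per-interval ratio K = (47/106)^(1/2) = 0.6659; K_d = K^(24/3) = 0.039.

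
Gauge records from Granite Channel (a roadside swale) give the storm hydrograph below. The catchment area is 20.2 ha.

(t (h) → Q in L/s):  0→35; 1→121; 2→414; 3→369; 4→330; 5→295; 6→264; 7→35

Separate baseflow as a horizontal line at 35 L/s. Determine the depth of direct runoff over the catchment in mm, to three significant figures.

Direct runoff: 0.0, 86.0, 379.0, 334.0, 295.0, 260.0, 229.0, 0.0 L/s; ΣQ_DR = 1583 L/s.
V = ΣQ_DR · Δt = 1583 × 3600 s = 5.699 × 10^6 L.
Over A = 20.2 ha, depth = V / A = 28.2 mm.

d ≈ 28.2 mm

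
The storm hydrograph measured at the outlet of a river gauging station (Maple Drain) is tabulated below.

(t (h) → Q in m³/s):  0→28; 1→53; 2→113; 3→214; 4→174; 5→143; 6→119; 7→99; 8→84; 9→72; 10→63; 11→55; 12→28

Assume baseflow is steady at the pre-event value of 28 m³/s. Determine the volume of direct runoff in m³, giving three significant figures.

V ≈ 3.17 × 10^6 m³

Direct-runoff ordinates (Q − Q_b): 0.0, 25.0, 85.0, 186.0, 146.0, 115.0, 91.0, 71.0, 56.0, 44.0, 35.0, 27.0, 0.0 m³/s.
ΣQ_DR = 881.0 m³/s.
With Δt = 1 h = 3600 s, V = ΣQ_DR · Δt = 881.0 × 3600 = 3.17 × 10^6 m³.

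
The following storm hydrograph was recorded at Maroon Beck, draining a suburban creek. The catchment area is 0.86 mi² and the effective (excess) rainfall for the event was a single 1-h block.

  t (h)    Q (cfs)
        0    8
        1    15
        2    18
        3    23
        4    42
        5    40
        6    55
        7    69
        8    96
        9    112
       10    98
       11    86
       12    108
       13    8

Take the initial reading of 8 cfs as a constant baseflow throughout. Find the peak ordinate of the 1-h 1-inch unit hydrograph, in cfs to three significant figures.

Direct runoff: 0.0, 7.0, 10.0, 15.0, 34.0, 32.0, 47.0, 61.0, 88.0, 104.0, 90.0, 78.0, 100.0, 0.0 cfs; ΣQ_DR = 666.0 cfs, peak = 104.0 cfs.
Runoff depth d = ΣQ_DR·Δt / A = 666.0 × 3600 / (0.86 mi²) = 1.200 in.
The 1-inch UH is the DRH scaled by (1 in)/d, so U_p = 104.0 × 1/1.200 = 86.7 cfs.

U_p ≈ 86.7 cfs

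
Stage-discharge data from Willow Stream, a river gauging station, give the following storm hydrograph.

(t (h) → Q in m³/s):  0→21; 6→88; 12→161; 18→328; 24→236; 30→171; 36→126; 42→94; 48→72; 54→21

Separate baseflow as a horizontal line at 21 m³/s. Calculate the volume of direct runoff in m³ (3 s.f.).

V ≈ 2.39 × 10^7 m³

Direct-runoff ordinates (Q − Q_b): 0.0, 67.0, 140.0, 307.0, 215.0, 150.0, 105.0, 73.0, 51.0, 0.0 m³/s.
ΣQ_DR = 1108 m³/s.
With Δt = 6 h = 21600 s, V = ΣQ_DR · Δt = 1108 × 21600 = 2.39 × 10^7 m³.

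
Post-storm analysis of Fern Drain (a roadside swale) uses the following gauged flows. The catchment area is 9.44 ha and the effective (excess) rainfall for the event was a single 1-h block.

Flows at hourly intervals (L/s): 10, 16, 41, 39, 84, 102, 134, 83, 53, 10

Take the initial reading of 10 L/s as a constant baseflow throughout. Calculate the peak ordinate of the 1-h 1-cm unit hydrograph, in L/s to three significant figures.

U_p ≈ 68.9 L/s

Direct runoff: 0.0, 6.0, 31.0, 29.0, 74.0, 92.0, 124.0, 73.0, 43.0, 0.0 L/s; ΣQ_DR = 472.0 L/s, peak = 124.0 L/s.
Runoff depth d = ΣQ_DR·Δt / A = 472.0 × 3600 / (9.44 ha) = 18.00 mm.
The 1-cm UH is the DRH scaled by (10 mm)/d, so U_p = 124.0 × 10/18.00 = 68.9 L/s.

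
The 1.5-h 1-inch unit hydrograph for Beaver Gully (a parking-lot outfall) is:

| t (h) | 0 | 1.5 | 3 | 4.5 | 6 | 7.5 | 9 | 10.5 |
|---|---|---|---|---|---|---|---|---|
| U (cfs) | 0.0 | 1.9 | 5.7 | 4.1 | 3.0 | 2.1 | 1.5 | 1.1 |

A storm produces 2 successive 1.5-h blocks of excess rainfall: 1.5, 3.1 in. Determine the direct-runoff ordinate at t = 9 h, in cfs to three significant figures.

By discrete convolution, Q_j = Σ (P_i / 1 in) · U_{j−i}.
At t = 9 h (j=6): Q = (1.5/1)·1.5 + (3.1/1)·2.1 = 8.76 cfs.

Q ≈ 8.76 cfs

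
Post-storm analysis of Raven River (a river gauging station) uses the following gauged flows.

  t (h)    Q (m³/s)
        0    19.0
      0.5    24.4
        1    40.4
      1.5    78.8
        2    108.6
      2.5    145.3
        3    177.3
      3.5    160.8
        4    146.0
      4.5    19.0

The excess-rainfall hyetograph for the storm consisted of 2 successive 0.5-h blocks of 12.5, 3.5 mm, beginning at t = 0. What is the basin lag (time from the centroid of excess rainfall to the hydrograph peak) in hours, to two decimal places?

Centroid of excess rainfall: t_c = Σ P_i·t̄_i / ΣP_i = 0.3594 h (block centres at 0.25, 0.75 h).
Hydrograph peak occurs at t = 3 h, so basin lag t_L = 3 − 0.3594 = 2.64 h.

t_L ≈ 2.64 h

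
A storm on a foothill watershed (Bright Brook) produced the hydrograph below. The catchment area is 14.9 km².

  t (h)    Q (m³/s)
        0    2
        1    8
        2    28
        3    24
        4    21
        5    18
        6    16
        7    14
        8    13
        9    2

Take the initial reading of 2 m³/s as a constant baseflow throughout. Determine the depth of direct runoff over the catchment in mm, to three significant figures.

d ≈ 30.4 mm

Direct runoff: 0.0, 6.0, 26.0, 22.0, 19.0, 16.0, 14.0, 12.0, 11.0, 0.0 m³/s; ΣQ_DR = 126.0 m³/s.
V = ΣQ_DR · Δt = 126.0 × 3600 s = 4.536 × 10^5 m³.
Over A = 14.9 km², depth = V / A = 30.4 mm.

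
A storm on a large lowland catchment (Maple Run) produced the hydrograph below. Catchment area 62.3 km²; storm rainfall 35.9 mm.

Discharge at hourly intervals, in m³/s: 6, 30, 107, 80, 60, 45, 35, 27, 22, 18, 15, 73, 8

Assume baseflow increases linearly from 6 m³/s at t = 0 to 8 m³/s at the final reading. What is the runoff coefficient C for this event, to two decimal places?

ΣQ_DR = 435.0 m³/s; V = ΣQ_DR·Δt = 1.566 × 10^6 m³.
Runoff depth d = V / A = 25.14 mm.
C = d / P = 25.14 / 35.9 = 0.70.

C ≈ 0.70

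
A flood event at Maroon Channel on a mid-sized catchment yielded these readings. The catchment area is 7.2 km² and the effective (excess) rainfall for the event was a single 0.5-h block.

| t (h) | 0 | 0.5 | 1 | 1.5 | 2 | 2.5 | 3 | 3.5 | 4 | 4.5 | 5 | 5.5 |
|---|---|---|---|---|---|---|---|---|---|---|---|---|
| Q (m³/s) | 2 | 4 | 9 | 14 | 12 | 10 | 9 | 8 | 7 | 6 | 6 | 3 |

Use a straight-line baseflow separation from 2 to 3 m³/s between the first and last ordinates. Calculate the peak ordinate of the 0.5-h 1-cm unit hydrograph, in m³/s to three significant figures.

U_p ≈ 7.82 m³/s

Direct runoff: 0.00, 1.91, 6.82, 11.73, 9.64, 7.55, 6.45, 5.36, 4.27, 3.18, 3.09, 0.00 m³/s; ΣQ_DR = 60.00 m³/s, peak = 11.73 m³/s.
Runoff depth d = ΣQ_DR·Δt / A = 60.00 × 1800 / (7.2 km²) = 15.00 mm.
The 1-cm UH is the DRH scaled by (10 mm)/d, so U_p = 11.73 × 10/15.00 = 7.82 m³/s.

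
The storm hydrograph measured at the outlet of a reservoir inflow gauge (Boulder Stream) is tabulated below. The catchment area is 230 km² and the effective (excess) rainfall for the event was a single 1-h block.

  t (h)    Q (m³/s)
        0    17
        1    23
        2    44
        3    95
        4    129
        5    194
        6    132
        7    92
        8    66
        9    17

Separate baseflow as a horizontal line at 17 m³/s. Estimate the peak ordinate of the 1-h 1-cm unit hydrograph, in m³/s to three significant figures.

Direct runoff: 0.0, 6.0, 27.0, 78.0, 112.0, 177.0, 115.0, 75.0, 49.0, 0.0 m³/s; ΣQ_DR = 639.0 m³/s, peak = 177.0 m³/s.
Runoff depth d = ΣQ_DR·Δt / A = 639.0 × 3600 / (230 km²) = 10.00 mm.
The 1-cm UH is the DRH scaled by (10 mm)/d, so U_p = 177.0 × 10/10.00 = 177 m³/s.

U_p ≈ 177 m³/s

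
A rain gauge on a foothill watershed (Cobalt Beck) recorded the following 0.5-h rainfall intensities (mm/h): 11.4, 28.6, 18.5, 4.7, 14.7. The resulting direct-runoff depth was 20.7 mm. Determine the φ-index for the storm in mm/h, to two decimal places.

Only the 4 blocks with intensity above φ contribute runoff: 11.4, 28.6, 18.5, 14.7 mm/h.
Σ(I−φ)·Δt = d  ⇒  (11.4+28.6+18.5+14.7 − 4φ)·0.5 = 20.7
φ = (73.20 − 20.7/0.5) / 4 = 7.95 mm/h.

φ ≈ 7.95 mm/h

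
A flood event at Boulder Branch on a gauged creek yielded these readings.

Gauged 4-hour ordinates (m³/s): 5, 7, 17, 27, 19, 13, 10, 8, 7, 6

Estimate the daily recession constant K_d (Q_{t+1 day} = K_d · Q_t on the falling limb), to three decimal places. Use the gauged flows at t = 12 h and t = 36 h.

Between t = 12 h and t = 36 h the flow falls from 27 to 6 m³/s over 6×4 h = 24 h.
Per-interval ratio K = (6/27)^(1/6) = 0.7783; K_d = K^(24/4) = 0.222.

K_d ≈ 0.222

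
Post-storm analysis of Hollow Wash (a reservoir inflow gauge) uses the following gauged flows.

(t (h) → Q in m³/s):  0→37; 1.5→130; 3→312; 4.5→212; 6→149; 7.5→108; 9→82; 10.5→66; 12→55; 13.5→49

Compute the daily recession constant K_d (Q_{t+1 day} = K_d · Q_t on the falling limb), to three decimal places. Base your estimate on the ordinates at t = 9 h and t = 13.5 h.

K_d ≈ 0.064

Between t = 9 h and t = 13.5 h the flow falls from 82 to 49 m³/s over 3×1.5 h = 4.5 h.
Per-interval ratio K = (49/82)^(1/3) = 0.8423; K_d = K^(24/1.5) = 0.064.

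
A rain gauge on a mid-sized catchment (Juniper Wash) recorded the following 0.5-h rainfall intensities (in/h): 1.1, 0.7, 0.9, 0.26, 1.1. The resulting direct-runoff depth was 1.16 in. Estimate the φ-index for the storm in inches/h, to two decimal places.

Only the 4 blocks with intensity above φ contribute runoff: 1.1, 0.7, 0.9, 1.1 in/h.
Σ(I−φ)·Δt = d  ⇒  (1.1+0.7+0.9+1.1 − 4φ)·0.5 = 1.16
φ = (3.800 − 1.16/0.5) / 4 = 0.37 in/h.

φ ≈ 0.37 in/h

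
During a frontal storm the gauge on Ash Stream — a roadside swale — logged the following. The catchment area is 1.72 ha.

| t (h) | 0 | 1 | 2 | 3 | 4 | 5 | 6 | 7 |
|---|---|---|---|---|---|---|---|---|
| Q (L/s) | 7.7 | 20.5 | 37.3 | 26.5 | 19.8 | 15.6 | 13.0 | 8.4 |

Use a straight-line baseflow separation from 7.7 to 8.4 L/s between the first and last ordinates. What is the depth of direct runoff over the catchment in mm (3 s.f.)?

Direct runoff: 0.00, 12.70, 29.40, 18.50, 11.70, 7.40, 4.70, 0.00 L/s; ΣQ_DR = 84.40 L/s.
V = ΣQ_DR · Δt = 84.40 × 3600 s = 3.038 × 10^5 L.
Over A = 1.72 ha, depth = V / A = 17.7 mm.

d ≈ 17.7 mm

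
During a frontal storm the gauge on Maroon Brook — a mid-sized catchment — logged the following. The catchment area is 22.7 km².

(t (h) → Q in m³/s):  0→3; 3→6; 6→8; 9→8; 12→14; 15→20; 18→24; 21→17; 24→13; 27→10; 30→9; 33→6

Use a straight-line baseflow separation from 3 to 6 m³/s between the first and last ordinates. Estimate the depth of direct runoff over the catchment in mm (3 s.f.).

Direct runoff: 0.00, 2.73, 4.45, 4.18, 9.91, 15.64, 19.36, 12.09, 7.82, 4.55, 3.27, 0.00 m³/s; ΣQ_DR = 84.00 m³/s.
V = ΣQ_DR · Δt = 84.00 × 10800 s = 9.072 × 10^5 m³.
Over A = 22.7 km², depth = V / A = 40.0 mm.

d ≈ 40.0 mm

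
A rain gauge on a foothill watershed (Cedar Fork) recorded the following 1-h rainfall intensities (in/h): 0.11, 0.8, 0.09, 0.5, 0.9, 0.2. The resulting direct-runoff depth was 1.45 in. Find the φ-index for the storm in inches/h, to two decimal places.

φ ≈ 0.25 in/h

Only the 3 blocks with intensity above φ contribute runoff: 0.8, 0.5, 0.9 in/h.
Σ(I−φ)·Δt = d  ⇒  (0.8+0.5+0.9 − 3φ)·1 = 1.45
φ = (2.200 − 1.45/1) / 3 = 0.25 in/h.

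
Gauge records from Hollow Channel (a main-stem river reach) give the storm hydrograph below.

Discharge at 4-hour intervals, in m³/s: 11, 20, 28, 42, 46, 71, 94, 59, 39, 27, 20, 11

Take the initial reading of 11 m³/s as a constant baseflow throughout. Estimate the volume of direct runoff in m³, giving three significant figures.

V ≈ 4.84 × 10^6 m³

Direct-runoff ordinates (Q − Q_b): 0.0, 9.0, 17.0, 31.0, 35.0, 60.0, 83.0, 48.0, 28.0, 16.0, 9.0, 0.0 m³/s.
ΣQ_DR = 336.0 m³/s.
With Δt = 4 h = 14400 s, V = ΣQ_DR · Δt = 336.0 × 14400 = 4.84 × 10^6 m³.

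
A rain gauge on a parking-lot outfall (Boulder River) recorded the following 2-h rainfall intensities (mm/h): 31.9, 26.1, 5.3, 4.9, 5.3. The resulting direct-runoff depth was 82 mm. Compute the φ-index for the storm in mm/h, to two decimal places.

Only the 2 blocks with intensity above φ contribute runoff: 31.9, 26.1 mm/h.
Σ(I−φ)·Δt = d  ⇒  (31.9+26.1 − 2φ)·2 = 82
φ = (58.00 − 82/2) / 2 = 8.50 mm/h.

φ ≈ 8.50 mm/h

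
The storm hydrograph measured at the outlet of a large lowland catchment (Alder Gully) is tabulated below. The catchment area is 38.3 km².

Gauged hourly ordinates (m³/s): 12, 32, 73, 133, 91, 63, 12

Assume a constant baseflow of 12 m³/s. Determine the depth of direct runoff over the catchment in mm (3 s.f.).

Direct runoff: 0.0, 20.0, 61.0, 121.0, 79.0, 51.0, 0.0 m³/s; ΣQ_DR = 332.0 m³/s.
V = ΣQ_DR · Δt = 332.0 × 3600 s = 1.195 × 10^6 m³.
Over A = 38.3 km², depth = V / A = 31.2 mm.

d ≈ 31.2 mm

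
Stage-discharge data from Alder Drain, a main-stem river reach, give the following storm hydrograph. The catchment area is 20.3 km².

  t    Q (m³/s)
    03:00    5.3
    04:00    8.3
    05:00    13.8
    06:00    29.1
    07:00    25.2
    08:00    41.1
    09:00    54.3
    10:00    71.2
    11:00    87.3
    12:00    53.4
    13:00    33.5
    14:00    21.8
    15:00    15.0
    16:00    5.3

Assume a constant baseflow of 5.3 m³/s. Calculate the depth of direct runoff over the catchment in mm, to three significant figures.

d ≈ 69.2 mm

Direct runoff: 0.0, 3.0, 8.5, 23.8, 19.9, 35.8, 49.0, 65.9, 82.0, 48.1, 28.2, 16.5, 9.7, 0.0 m³/s; ΣQ_DR = 390.4 m³/s.
V = ΣQ_DR · Δt = 390.4 × 3600 s = 1.405 × 10^6 m³.
Over A = 20.3 km², depth = V / A = 69.2 mm.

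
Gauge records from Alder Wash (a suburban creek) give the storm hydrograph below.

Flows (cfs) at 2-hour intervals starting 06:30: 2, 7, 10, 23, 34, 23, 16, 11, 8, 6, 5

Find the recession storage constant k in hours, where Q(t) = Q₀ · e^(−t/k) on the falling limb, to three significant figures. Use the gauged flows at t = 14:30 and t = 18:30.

k ≈ 5.31 h

On the falling limb, Q drops from 34 to 16 cfs between t = 14:30 and t = 18:30 (Δt = 4 h).
k = −Δt / ln(Q₂/Q₁) = −4 / ln(16/34) = 5.31 h.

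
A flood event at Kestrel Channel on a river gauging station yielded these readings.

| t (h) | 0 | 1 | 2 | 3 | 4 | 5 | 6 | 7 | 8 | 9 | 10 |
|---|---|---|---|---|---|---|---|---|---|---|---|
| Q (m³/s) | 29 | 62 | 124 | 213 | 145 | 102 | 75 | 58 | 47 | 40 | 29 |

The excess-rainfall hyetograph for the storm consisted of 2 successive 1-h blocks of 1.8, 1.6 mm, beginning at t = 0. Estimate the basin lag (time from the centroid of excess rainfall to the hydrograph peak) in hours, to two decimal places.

Centroid of excess rainfall: t_c = Σ P_i·t̄_i / ΣP_i = 0.9706 h (block centres at 0.5, 1.5 h).
Hydrograph peak occurs at t = 3 h, so basin lag t_L = 3 − 0.9706 = 2.03 h.

t_L ≈ 2.03 h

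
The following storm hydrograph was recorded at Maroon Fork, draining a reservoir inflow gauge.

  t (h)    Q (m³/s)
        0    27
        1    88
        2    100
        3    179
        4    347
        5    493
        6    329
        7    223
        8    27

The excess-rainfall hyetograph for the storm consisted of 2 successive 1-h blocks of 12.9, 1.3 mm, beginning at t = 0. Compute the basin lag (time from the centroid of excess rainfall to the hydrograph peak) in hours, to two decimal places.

t_L ≈ 4.41 h

Centroid of excess rainfall: t_c = Σ P_i·t̄_i / ΣP_i = 0.5915 h (block centres at 0.5, 1.5 h).
Hydrograph peak occurs at t = 5 h, so basin lag t_L = 5 − 0.5915 = 4.41 h.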